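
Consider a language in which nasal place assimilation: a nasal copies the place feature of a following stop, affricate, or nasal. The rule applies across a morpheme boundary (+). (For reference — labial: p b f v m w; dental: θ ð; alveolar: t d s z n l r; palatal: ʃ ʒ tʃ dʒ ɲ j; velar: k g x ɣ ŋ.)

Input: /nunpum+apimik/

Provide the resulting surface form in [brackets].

[numpum+apimik]

/n/ before /p/ (labial) → [m]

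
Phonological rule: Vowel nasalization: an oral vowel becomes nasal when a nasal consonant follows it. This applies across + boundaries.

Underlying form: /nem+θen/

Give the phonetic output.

[nẽm+θẽn]

/e/ before nasal /m/ → [ẽ]
/e/ before nasal /n/ → [ẽ]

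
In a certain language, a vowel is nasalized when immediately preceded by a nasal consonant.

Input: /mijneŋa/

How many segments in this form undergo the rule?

/i/ after nasal /m/ → [ĩ]
/e/ after nasal /n/ → [ẽ]
/a/ after nasal /ŋ/ → [ã]
3 segments change.

3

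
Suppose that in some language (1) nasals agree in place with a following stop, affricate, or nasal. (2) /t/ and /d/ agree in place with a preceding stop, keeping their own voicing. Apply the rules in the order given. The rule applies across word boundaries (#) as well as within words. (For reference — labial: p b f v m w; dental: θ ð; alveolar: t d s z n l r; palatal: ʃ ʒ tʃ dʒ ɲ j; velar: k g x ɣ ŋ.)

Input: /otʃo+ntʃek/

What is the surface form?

[otʃo+ɲtʃek]

Rule 1: /n/ before /tʃ/ (palatal) → [ɲ]
After rule 1: otʃo+ɲtʃek
Rule 2: no segment meets the rule's conditions; no change.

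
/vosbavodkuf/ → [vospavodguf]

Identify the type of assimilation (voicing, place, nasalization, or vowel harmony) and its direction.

/b/→[p] /k/→[g].
Each target copies a feature from the preceding segment, so the direction is progressive.

voicing assimilation, progressive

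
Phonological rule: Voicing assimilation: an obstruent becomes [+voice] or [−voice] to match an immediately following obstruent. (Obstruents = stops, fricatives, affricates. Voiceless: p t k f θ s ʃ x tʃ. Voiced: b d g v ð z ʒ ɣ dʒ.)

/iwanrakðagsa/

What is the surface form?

[iwanragðaksa]

/k/ before /ð/ (voiced) → [g]
/g/ before /s/ (voiceless) → [k]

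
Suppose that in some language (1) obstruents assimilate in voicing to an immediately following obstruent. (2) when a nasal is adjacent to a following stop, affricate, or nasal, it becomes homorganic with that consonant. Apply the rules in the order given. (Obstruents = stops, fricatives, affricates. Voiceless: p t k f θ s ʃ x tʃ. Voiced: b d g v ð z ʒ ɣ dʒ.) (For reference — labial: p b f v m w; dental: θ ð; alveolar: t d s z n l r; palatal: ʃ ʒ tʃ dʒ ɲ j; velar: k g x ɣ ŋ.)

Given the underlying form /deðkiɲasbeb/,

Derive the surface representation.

Rule 1: /ð/ before /k/ (voiceless) → [θ]
Rule 1: /s/ before /b/ (voiced) → [z]
After rule 1: deθkiɲazbeb
Rule 2: no segment meets the rule's conditions; no change.

[deθkiɲazbeb]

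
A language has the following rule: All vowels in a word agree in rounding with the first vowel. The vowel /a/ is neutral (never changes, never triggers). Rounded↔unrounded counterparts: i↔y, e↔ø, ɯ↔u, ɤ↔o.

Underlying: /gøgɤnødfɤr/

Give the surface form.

[gøgonødfor]

/ɤ/ harmonizes with /ø/ ([+round]) → [o]
/ɤ/ harmonizes with /ø/ ([+round]) → [o]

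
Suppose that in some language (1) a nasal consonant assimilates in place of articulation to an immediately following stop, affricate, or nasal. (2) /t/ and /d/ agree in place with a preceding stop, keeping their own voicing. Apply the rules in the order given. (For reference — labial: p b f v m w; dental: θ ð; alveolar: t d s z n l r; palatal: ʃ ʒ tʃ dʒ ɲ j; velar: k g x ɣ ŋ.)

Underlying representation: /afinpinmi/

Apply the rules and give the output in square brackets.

Rule 1: /n/ before /p/ (labial) → [m]
Rule 1: /n/ before /m/ (labial) → [m]
After rule 1: afimpimmi
Rule 2: no segment meets the rule's conditions; no change.

[afimpimmi]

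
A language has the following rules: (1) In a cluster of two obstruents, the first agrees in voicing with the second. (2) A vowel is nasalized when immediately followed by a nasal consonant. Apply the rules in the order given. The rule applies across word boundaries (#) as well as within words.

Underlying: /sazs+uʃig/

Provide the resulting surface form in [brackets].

[sass+uʃig]

Rule 1: /z/ before /s/ (voiceless) → [s]
After rule 1: sass+uʃig
Rule 2: no segment meets the rule's conditions; no change.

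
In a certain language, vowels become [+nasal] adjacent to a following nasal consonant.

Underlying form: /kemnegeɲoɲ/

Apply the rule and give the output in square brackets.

[kẽmnegẽɲõɲ]

/e/ before nasal /m/ → [ẽ]
/e/ before nasal /ɲ/ → [ẽ]
/o/ before nasal /ɲ/ → [õ]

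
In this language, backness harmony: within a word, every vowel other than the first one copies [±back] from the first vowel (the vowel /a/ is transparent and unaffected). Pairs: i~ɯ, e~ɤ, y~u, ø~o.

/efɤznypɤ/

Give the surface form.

/ɤ/ harmonizes with /e/ ([-back]) → [e]
/ɤ/ harmonizes with /e/ ([-back]) → [e]

[efeznype]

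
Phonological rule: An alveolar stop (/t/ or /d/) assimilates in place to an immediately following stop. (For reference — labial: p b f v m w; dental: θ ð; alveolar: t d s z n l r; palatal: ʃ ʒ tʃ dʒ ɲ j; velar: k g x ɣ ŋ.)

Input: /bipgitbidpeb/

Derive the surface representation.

[bipgipbibpeb]

/t/ before /b/ (labial) → [p]
/d/ before /p/ (labial) → [b]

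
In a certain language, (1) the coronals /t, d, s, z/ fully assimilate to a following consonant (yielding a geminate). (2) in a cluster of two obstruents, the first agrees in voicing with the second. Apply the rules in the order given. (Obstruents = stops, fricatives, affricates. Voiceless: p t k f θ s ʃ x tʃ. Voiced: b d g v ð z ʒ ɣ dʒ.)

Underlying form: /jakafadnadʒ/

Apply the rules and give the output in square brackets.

[jakafannadʒ]

Rule 1: /d/ before /n/ → [n] (total assimilation)
After rule 1: jakafannadʒ
Rule 2: no segment meets the rule's conditions; no change.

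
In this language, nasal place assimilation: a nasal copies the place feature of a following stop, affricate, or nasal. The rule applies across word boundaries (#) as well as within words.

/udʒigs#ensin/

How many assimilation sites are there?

0

No segment meets the rule's conditions.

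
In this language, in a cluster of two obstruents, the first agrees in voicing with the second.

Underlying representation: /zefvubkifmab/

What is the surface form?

[zevvupkifmab]

/f/ before /v/ (voiced) → [v]
/b/ before /k/ (voiceless) → [p]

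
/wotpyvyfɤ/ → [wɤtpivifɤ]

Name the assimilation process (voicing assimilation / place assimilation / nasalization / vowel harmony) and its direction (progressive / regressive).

/o/→[ɤ] /y/→[i] /y/→[i].
Vowels agree with the last vowel, so the harmony is regressive.

vowel harmony, regressive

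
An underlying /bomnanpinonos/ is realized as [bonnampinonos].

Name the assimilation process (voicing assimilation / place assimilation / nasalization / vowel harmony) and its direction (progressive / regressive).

/m/→[n] /n/→[m].
Each target copies a feature from the following segment, so the direction is regressive.

place assimilation, regressive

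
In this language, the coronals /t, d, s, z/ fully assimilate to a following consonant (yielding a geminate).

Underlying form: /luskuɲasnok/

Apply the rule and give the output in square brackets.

/s/ before /k/ → [k] (total assimilation)
/s/ before /n/ → [n] (total assimilation)

[lukkuɲannok]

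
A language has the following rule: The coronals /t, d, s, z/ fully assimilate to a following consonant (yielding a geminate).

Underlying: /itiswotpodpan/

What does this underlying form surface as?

[itiwwoppoppan]

/s/ before /w/ → [w] (total assimilation)
/t/ before /p/ → [p] (total assimilation)
/d/ before /p/ → [p] (total assimilation)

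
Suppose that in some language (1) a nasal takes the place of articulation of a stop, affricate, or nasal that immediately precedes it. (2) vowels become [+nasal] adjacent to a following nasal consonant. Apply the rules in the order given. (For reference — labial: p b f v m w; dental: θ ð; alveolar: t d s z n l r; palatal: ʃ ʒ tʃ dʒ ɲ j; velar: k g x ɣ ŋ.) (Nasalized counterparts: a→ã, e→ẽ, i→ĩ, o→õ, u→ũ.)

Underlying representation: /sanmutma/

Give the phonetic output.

[sãnnutna]

Rule 1: /m/ after /n/ (alveolar) → [n]
Rule 1: /m/ after /t/ (alveolar) → [n]
After rule 1: sannutna
Rule 2: /a/ before nasal /n/ → [ã]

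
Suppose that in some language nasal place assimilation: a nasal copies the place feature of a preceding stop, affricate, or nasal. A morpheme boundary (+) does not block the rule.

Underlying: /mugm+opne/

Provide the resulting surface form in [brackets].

[mugŋ+opme]

/m/ after /g/ (velar) → [ŋ]
/n/ after /p/ (labial) → [m]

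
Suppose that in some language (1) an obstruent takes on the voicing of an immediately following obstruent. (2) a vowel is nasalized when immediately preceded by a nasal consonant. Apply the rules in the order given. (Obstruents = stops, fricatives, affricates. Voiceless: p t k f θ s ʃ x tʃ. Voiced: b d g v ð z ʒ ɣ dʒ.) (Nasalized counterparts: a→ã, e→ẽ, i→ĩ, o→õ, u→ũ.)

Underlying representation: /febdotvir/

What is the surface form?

[febdodvir]

Rule 1: /t/ before /v/ (voiced) → [d]
After rule 1: febdodvir
Rule 2: no segment meets the rule's conditions; no change.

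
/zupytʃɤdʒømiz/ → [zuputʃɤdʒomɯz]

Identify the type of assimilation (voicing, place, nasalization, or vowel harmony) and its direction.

/y/→[u] /ø/→[o] /i/→[ɯ].
Vowels agree with the first vowel, so the harmony is progressive.

vowel harmony, progressive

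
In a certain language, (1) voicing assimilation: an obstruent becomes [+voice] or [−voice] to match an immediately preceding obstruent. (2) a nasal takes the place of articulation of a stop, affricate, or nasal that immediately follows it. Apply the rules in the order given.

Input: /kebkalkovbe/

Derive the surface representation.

Rule 1: /k/ after /b/ (voiced) → [g]
After rule 1: kebgalkovbe
Rule 2: no segment meets the rule's conditions; no change.

[kebgalkovbe]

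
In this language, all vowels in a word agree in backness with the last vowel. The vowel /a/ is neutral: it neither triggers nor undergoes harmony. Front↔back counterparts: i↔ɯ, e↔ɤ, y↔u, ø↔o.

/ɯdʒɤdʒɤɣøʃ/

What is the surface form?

/ɯ/ harmonizes with /ø/ ([-back]) → [i]
/ɤ/ harmonizes with /ø/ ([-back]) → [e]
/ɤ/ harmonizes with /ø/ ([-back]) → [e]

[idʒedʒeɣøʃ]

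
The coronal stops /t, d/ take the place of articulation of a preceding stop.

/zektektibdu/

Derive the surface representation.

/t/ after /k/ (velar) → [k]
/t/ after /k/ (velar) → [k]
/d/ after /b/ (labial) → [b]

[zekkekkibbu]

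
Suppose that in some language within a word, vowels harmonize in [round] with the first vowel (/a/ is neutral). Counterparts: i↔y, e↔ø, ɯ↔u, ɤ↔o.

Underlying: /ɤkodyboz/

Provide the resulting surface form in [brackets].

[ɤkɤdibɤz]

/o/ harmonizes with /ɤ/ ([-round]) → [ɤ]
/y/ harmonizes with /ɤ/ ([-round]) → [i]
/o/ harmonizes with /ɤ/ ([-round]) → [ɤ]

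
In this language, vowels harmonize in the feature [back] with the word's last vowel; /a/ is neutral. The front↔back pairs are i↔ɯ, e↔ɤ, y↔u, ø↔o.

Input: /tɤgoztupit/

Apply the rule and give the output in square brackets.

/ɤ/ harmonizes with /i/ ([-back]) → [e]
/o/ harmonizes with /i/ ([-back]) → [ø]
/u/ harmonizes with /i/ ([-back]) → [y]

[tegøztypit]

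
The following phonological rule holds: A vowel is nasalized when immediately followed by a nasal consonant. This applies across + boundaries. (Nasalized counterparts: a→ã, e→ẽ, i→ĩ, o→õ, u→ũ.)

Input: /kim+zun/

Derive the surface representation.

[kĩm+zũn]

/i/ before nasal /m/ → [ĩ]
/u/ before nasal /n/ → [ũ]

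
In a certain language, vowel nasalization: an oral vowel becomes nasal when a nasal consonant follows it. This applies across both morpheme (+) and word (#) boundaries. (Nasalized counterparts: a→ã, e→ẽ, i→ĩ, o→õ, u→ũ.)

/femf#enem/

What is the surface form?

/e/ before nasal /m/ → [ẽ]
/e/ before nasal /n/ → [ẽ]
/e/ before nasal /m/ → [ẽ]

[fẽmf#ẽnẽm]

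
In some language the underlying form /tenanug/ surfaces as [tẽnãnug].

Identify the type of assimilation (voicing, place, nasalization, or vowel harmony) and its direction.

/e/→[ẽ] /a/→[ã].
Each target copies a feature from the following segment, so the direction is regressive.

nasalization, regressive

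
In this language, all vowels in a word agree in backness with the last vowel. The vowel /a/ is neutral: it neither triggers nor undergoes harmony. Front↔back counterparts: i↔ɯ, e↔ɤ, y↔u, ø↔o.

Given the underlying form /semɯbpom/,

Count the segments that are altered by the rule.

1

/e/ harmonizes with /o/ ([+back]) → [ɤ]
1 segment changes.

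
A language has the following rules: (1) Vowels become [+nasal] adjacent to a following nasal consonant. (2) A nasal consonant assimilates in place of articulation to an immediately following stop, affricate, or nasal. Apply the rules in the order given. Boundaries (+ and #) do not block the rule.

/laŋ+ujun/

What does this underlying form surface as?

Rule 1: /a/ before nasal /ŋ/ → [ã]
Rule 1: /u/ before nasal /n/ → [ũ]
After rule 1: lãŋ+ujũn
Rule 2: no segment meets the rule's conditions; no change.

[lãŋ+ujũn]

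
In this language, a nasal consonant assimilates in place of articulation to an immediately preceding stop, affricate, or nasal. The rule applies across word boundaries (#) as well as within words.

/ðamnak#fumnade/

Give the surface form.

[ðammak#fummade]

/n/ after /m/ (labial) → [m]
/n/ after /m/ (labial) → [m]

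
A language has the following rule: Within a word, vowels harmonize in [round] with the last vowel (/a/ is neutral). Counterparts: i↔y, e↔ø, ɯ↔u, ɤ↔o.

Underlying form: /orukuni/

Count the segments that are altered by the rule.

/o/ harmonizes with /i/ ([-round]) → [ɤ]
/u/ harmonizes with /i/ ([-round]) → [ɯ]
/u/ harmonizes with /i/ ([-round]) → [ɯ]
3 segments change.

3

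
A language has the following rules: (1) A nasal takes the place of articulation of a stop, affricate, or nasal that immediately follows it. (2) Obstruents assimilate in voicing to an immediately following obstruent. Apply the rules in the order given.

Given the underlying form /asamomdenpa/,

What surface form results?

[asamondempa]

Rule 1: /m/ before /d/ (alveolar) → [n]
Rule 1: /n/ before /p/ (labial) → [m]
After rule 1: asamondempa
Rule 2: no segment meets the rule's conditions; no change.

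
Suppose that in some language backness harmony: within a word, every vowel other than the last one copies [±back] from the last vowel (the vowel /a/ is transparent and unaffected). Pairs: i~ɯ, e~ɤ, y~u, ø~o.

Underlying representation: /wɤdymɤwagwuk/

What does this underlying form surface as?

/y/ harmonizes with /u/ ([+back]) → [u]

[wɤdumɤwagwuk]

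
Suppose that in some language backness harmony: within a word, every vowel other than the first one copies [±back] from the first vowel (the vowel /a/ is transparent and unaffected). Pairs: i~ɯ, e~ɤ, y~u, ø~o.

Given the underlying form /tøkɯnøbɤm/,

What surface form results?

[tøkinøbem]

/ɯ/ harmonizes with /ø/ ([-back]) → [i]
/ɤ/ harmonizes with /ø/ ([-back]) → [e]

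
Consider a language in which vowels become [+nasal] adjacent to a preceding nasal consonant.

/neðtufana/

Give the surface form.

[nẽðtufanã]

/e/ after nasal /n/ → [ẽ]
/a/ after nasal /n/ → [ã]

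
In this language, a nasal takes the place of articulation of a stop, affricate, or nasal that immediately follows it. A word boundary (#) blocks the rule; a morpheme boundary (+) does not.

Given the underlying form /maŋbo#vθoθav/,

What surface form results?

/ŋ/ before /b/ (labial) → [m]

[mambo#vθoθav]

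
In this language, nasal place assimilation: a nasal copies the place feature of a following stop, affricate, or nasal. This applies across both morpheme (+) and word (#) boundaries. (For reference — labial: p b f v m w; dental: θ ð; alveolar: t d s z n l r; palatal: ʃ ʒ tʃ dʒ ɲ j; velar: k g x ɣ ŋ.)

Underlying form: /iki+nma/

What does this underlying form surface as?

/n/ before /m/ (labial) → [m]

[iki+mma]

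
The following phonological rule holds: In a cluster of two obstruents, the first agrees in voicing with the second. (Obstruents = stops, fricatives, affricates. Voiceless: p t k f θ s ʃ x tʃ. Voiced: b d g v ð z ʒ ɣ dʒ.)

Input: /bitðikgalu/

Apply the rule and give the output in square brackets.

/t/ before /ð/ (voiced) → [d]
/k/ before /g/ (voiced) → [g]

[bidðiggalu]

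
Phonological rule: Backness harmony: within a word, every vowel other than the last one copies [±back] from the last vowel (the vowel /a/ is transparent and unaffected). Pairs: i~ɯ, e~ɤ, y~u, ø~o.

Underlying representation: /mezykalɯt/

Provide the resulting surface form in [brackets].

[mɤzukalɯt]

/e/ harmonizes with /ɯ/ ([+back]) → [ɤ]
/y/ harmonizes with /ɯ/ ([+back]) → [u]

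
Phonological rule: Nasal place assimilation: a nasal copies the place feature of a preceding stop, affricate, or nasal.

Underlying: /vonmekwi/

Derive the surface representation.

/m/ after /n/ (alveolar) → [n]

[vonnekwi]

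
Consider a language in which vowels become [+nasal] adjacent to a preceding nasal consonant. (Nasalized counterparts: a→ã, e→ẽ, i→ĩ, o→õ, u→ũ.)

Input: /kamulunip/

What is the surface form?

/u/ after nasal /m/ → [ũ]
/i/ after nasal /n/ → [ĩ]

[kamũlunĩp]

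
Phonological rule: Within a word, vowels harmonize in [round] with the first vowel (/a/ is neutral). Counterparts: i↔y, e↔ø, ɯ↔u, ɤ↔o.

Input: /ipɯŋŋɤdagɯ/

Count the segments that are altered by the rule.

No segment meets the rule's conditions.

0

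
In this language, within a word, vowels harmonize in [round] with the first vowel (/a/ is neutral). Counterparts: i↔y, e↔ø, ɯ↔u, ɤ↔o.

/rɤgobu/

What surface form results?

[rɤgɤbɯ]

/o/ harmonizes with /ɤ/ ([-round]) → [ɤ]
/u/ harmonizes with /ɤ/ ([-round]) → [ɯ]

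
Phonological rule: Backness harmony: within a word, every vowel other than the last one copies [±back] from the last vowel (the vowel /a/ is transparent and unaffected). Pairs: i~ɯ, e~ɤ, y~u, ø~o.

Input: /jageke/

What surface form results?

[jageke]

no segment meets the rule's conditions; no change.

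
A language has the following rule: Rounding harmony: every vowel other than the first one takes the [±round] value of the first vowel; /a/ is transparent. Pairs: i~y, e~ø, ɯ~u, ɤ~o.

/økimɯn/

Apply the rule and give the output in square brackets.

[økymun]

/i/ harmonizes with /ø/ ([+round]) → [y]
/ɯ/ harmonizes with /ø/ ([+round]) → [u]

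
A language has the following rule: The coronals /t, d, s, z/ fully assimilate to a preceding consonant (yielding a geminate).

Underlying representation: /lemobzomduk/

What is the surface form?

[lemobbommuk]

/z/ after /b/ → [b] (total assimilation)
/d/ after /m/ → [m] (total assimilation)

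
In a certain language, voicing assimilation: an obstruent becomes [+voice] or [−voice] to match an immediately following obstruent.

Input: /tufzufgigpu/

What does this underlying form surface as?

[tuvzuvgikpu]

/f/ before /z/ (voiced) → [v]
/f/ before /g/ (voiced) → [v]
/g/ before /p/ (voiceless) → [k]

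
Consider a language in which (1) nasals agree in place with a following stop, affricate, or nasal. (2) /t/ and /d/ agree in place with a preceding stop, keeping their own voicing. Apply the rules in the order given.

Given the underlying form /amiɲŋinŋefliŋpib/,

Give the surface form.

Rule 1: /ɲ/ before /ŋ/ (velar) → [ŋ]
Rule 1: /n/ before /ŋ/ (velar) → [ŋ]
Rule 1: /ŋ/ before /p/ (labial) → [m]
After rule 1: amiŋŋiŋŋeflimpib
Rule 2: no segment meets the rule's conditions; no change.

[amiŋŋiŋŋeflimpib]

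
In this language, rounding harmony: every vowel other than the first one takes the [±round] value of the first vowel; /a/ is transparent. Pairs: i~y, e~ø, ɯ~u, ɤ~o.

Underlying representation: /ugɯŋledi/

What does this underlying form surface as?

[uguŋlødy]

/ɯ/ harmonizes with /u/ ([+round]) → [u]
/e/ harmonizes with /u/ ([+round]) → [ø]
/i/ harmonizes with /u/ ([+round]) → [y]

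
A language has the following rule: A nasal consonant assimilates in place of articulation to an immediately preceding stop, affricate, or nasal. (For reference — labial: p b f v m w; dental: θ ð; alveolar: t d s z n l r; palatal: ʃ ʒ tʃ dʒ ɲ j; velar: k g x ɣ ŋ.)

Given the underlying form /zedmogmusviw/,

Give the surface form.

[zednogŋusviw]

/m/ after /d/ (alveolar) → [n]
/m/ after /g/ (velar) → [ŋ]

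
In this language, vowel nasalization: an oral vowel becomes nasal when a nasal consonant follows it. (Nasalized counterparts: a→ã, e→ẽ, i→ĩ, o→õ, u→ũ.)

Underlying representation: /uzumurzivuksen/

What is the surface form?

[uzũmurzivuksẽn]

/u/ before nasal /m/ → [ũ]
/e/ before nasal /n/ → [ẽ]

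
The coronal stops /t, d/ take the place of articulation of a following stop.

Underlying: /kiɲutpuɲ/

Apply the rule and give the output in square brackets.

[kiɲuppuɲ]

/t/ before /p/ (labial) → [p]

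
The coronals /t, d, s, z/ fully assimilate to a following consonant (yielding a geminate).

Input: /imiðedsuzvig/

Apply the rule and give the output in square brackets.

/d/ before /s/ → [s] (total assimilation)
/z/ before /v/ → [v] (total assimilation)

[imiðessuvvig]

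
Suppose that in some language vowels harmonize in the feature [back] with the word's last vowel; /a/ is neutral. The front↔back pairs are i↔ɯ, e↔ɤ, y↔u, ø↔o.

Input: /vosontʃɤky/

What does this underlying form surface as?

[vøsøntʃeky]

/o/ harmonizes with /y/ ([-back]) → [ø]
/o/ harmonizes with /y/ ([-back]) → [ø]
/ɤ/ harmonizes with /y/ ([-back]) → [e]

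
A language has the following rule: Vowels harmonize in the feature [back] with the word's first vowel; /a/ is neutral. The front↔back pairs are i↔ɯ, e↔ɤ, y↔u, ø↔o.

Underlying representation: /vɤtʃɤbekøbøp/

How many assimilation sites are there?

/e/ harmonizes with /ɤ/ ([+back]) → [ɤ]
/ø/ harmonizes with /ɤ/ ([+back]) → [o]
/ø/ harmonizes with /ɤ/ ([+back]) → [o]
3 segments change.

3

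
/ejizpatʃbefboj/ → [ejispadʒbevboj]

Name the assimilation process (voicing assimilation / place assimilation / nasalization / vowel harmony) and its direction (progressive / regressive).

/z/→[s] /tʃ/→[dʒ] /f/→[v].
Each target copies a feature from the following segment, so the direction is regressive.

voicing assimilation, regressive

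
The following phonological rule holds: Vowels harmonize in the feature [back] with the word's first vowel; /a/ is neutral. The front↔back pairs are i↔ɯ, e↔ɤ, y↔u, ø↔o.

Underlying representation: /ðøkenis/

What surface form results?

no segment meets the rule's conditions; no change.

[ðøkenis]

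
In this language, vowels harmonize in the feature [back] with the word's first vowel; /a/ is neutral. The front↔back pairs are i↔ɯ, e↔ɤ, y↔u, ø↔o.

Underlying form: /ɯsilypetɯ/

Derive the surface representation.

[ɯsɯlupɤtɯ]

/i/ harmonizes with /ɯ/ ([+back]) → [ɯ]
/y/ harmonizes with /ɯ/ ([+back]) → [u]
/e/ harmonizes with /ɯ/ ([+back]) → [ɤ]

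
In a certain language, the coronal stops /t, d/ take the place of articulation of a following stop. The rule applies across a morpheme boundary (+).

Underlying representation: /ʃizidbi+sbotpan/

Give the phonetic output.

/d/ before /b/ (labial) → [b]
/t/ before /p/ (labial) → [p]

[ʃizibbi+sboppan]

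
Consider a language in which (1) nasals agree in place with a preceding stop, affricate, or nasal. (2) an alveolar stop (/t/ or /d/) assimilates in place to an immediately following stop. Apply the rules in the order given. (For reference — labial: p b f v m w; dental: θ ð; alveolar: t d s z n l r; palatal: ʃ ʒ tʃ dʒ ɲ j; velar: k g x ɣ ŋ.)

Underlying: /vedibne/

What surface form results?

[vedibme]

Rule 1: /n/ after /b/ (labial) → [m]
After rule 1: vedibme
Rule 2: no segment meets the rule's conditions; no change.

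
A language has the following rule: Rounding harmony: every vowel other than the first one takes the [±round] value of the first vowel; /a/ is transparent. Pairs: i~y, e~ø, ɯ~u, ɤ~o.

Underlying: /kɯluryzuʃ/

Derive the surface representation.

[kɯlɯrizɯʃ]

/u/ harmonizes with /ɯ/ ([-round]) → [ɯ]
/y/ harmonizes with /ɯ/ ([-round]) → [i]
/u/ harmonizes with /ɯ/ ([-round]) → [ɯ]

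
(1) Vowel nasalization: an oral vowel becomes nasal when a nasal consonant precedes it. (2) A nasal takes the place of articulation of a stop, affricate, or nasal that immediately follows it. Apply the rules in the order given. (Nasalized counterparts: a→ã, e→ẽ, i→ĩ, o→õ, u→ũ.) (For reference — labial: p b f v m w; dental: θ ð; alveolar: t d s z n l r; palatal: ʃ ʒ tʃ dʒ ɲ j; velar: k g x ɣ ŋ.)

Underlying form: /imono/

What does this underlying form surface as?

[imõnõ]

Rule 1: /o/ after nasal /m/ → [õ]
Rule 1: /o/ after nasal /n/ → [õ]
After rule 1: imõnõ
Rule 2: no segment meets the rule's conditions; no change.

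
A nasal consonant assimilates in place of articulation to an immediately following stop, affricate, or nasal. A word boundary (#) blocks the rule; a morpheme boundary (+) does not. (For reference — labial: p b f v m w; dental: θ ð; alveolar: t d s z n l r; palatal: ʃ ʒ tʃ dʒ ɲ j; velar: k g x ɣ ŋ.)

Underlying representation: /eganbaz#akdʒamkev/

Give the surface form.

[egambaz#akdʒaŋkev]

/n/ before /b/ (labial) → [m]
/m/ before /k/ (velar) → [ŋ]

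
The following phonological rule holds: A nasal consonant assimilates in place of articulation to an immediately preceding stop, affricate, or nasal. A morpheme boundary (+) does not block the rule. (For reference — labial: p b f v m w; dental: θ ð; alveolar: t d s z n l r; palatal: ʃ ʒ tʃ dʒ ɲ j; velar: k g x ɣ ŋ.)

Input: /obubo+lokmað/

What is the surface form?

/m/ after /k/ (velar) → [ŋ]

[obubo+lokŋað]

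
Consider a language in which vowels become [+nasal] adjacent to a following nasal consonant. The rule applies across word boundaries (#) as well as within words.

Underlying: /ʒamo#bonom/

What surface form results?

[ʒãmo#bõnõm]

/a/ before nasal /m/ → [ã]
/o/ before nasal /n/ → [õ]
/o/ before nasal /m/ → [õ]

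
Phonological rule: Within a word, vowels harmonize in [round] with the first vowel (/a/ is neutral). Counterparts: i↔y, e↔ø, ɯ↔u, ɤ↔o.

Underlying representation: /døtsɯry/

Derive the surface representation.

/ɯ/ harmonizes with /ø/ ([+round]) → [u]

[døtsury]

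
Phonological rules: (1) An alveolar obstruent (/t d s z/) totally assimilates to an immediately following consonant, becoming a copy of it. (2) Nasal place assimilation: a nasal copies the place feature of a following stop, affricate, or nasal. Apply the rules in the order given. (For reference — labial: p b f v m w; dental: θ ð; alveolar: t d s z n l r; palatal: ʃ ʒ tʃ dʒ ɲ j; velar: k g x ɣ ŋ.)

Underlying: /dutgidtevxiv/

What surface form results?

Rule 1: /t/ before /g/ → [g] (total assimilation)
Rule 1: /d/ before /t/ → [t] (total assimilation)
After rule 1: duggittevxiv
Rule 2: no segment meets the rule's conditions; no change.

[duggittevxiv]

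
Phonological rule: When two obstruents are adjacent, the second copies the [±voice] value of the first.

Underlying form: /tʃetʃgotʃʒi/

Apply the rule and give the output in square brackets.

[tʃetʃkotʃʃi]

/g/ after /tʃ/ (voiceless) → [k]
/ʒ/ after /tʃ/ (voiceless) → [ʃ]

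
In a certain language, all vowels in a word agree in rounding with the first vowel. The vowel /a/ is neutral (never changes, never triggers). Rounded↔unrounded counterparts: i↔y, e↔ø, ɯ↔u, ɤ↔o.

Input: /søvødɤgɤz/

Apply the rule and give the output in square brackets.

[søvødogoz]

/ɤ/ harmonizes with /ø/ ([+round]) → [o]
/ɤ/ harmonizes with /ø/ ([+round]) → [o]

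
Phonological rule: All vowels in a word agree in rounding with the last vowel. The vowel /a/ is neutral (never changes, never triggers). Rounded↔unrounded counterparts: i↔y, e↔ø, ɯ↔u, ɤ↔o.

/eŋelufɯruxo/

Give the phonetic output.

/e/ harmonizes with /o/ ([+round]) → [ø]
/e/ harmonizes with /o/ ([+round]) → [ø]
/ɯ/ harmonizes with /o/ ([+round]) → [u]

[øŋølufuruxo]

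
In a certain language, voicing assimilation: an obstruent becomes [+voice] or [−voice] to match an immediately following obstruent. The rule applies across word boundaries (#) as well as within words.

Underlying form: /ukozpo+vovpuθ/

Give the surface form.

/z/ before /p/ (voiceless) → [s]
/v/ before /p/ (voiceless) → [f]

[ukospo+vofpuθ]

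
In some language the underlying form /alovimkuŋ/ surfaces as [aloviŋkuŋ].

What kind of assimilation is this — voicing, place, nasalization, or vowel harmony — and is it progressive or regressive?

/m/→[ŋ].
Each target copies a feature from the following segment, so the direction is regressive.

place assimilation, regressive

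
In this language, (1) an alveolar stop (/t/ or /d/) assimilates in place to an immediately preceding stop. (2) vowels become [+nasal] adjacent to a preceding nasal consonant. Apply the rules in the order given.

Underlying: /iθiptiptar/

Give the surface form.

Rule 1: /t/ after /p/ (labial) → [p]
Rule 1: /t/ after /p/ (labial) → [p]
After rule 1: iθippippar
Rule 2: no segment meets the rule's conditions; no change.

[iθippippar]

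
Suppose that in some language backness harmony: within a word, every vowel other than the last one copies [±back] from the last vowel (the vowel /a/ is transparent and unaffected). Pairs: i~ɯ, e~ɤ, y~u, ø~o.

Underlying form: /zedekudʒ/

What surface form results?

/e/ harmonizes with /u/ ([+back]) → [ɤ]
/e/ harmonizes with /u/ ([+back]) → [ɤ]

[zɤdɤkudʒ]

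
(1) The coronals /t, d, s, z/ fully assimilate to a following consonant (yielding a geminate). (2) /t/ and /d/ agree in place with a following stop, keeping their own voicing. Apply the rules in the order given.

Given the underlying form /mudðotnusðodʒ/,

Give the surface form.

[muððonnuððodʒ]

Rule 1: /d/ before /ð/ → [ð] (total assimilation)
Rule 1: /t/ before /n/ → [n] (total assimilation)
Rule 1: /s/ before /ð/ → [ð] (total assimilation)
After rule 1: muððonnuððodʒ
Rule 2: no segment meets the rule's conditions; no change.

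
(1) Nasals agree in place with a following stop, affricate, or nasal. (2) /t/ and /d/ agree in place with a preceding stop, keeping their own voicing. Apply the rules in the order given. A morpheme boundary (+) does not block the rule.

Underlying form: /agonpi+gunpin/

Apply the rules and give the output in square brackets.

Rule 1: /n/ before /p/ (labial) → [m]
Rule 1: /n/ before /p/ (labial) → [m]
After rule 1: agompi+gumpin
Rule 2: no segment meets the rule's conditions; no change.

[agompi+gumpin]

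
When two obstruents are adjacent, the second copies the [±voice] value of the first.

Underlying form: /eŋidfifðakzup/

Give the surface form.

/f/ after /d/ (voiced) → [v]
/ð/ after /f/ (voiceless) → [θ]
/z/ after /k/ (voiceless) → [s]

[eŋidvifθaksup]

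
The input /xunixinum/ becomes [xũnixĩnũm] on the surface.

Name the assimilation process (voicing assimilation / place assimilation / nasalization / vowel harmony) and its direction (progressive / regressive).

nasalization, regressive

/u/→[ũ] /i/→[ĩ] /u/→[ũ].
Each target copies a feature from the following segment, so the direction is regressive.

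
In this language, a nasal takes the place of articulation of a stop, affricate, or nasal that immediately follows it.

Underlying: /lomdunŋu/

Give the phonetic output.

/m/ before /d/ (alveolar) → [n]
/n/ before /ŋ/ (velar) → [ŋ]

[londuŋŋu]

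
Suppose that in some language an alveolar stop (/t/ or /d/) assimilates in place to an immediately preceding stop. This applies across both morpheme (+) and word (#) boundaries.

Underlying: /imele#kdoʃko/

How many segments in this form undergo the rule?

/d/ after /k/ (velar) → [g]
1 segment changes.

1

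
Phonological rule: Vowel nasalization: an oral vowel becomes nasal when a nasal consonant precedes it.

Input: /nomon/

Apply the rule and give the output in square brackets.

/o/ after nasal /n/ → [õ]
/o/ after nasal /m/ → [õ]

[nõmõn]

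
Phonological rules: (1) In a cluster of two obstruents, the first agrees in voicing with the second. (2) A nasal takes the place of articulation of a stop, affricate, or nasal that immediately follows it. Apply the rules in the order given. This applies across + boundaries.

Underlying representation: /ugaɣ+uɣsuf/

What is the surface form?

Rule 1: /ɣ/ before /s/ (voiceless) → [x]
After rule 1: ugaɣ+uxsuf
Rule 2: no segment meets the rule's conditions; no change.

[ugaɣ+uxsuf]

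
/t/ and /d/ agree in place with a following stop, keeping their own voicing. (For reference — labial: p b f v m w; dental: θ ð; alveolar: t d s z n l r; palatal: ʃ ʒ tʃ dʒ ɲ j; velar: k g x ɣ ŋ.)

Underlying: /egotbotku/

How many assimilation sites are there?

/t/ before /b/ (labial) → [p]
/t/ before /k/ (velar) → [k]
2 segments change.

2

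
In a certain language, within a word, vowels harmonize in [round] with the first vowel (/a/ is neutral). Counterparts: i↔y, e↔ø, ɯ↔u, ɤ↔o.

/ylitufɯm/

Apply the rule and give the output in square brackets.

/i/ harmonizes with /y/ ([+round]) → [y]
/ɯ/ harmonizes with /y/ ([+round]) → [u]

[ylytufum]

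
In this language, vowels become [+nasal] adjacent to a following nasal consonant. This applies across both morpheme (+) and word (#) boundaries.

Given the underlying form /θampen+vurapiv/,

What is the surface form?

[θãmpẽn+vurapiv]

/a/ before nasal /m/ → [ã]
/e/ before nasal /n/ → [ẽ]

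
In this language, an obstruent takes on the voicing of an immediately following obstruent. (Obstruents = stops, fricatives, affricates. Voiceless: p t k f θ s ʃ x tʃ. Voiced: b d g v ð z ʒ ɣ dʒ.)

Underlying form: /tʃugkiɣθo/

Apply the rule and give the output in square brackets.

/g/ before /k/ (voiceless) → [k]
/ɣ/ before /θ/ (voiceless) → [x]

[tʃukkixθo]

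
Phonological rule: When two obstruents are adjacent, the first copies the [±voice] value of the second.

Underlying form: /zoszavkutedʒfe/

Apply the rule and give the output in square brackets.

[zozzafkutetʃfe]

/s/ before /z/ (voiced) → [z]
/v/ before /k/ (voiceless) → [f]
/dʒ/ before /f/ (voiceless) → [tʃ]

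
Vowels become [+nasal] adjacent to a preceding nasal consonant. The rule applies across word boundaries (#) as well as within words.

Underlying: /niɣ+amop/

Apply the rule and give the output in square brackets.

[nĩɣ+amõp]

/i/ after nasal /n/ → [ĩ]
/o/ after nasal /m/ → [õ]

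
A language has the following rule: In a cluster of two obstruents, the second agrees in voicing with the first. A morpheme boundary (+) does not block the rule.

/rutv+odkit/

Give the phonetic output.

/v/ after /t/ (voiceless) → [f]
/k/ after /d/ (voiced) → [g]

[rutf+odgit]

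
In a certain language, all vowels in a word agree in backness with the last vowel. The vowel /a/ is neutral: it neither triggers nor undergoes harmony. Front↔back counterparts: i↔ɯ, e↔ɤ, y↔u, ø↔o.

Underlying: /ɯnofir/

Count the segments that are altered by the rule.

/ɯ/ harmonizes with /i/ ([-back]) → [i]
/o/ harmonizes with /i/ ([-back]) → [ø]
2 segments change.

2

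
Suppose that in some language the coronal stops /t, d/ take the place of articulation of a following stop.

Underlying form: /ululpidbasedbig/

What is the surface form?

[ululpibbasebbig]

/d/ before /b/ (labial) → [b]
/d/ before /b/ (labial) → [b]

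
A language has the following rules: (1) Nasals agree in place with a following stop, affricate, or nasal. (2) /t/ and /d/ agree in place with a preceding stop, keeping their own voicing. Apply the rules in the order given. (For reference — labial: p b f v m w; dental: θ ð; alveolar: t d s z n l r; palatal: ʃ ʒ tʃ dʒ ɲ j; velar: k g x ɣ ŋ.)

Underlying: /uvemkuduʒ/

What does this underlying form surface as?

Rule 1: /m/ before /k/ (velar) → [ŋ]
After rule 1: uveŋkuduʒ
Rule 2: no segment meets the rule's conditions; no change.

[uveŋkuduʒ]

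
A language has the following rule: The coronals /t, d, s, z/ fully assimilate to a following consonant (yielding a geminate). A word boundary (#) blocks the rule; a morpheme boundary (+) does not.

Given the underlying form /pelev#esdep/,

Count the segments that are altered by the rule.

/s/ before /d/ → [d] (total assimilation)
1 segment changes.

1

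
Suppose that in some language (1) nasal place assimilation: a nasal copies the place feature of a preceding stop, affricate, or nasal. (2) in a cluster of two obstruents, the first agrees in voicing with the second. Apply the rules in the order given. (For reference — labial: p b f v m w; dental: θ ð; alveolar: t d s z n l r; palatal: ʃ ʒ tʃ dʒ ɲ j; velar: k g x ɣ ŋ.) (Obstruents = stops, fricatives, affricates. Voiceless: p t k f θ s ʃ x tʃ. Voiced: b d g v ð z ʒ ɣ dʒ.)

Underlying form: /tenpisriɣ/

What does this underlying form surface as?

[tenpisriɣ]

Rule 1: no segment meets the rule's conditions; no change.
After rule 1: tenpisriɣ
Rule 2: no segment meets the rule's conditions; no change.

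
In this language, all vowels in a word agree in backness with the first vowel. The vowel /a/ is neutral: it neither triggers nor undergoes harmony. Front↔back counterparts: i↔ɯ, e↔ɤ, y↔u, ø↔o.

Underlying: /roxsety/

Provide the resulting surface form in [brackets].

/e/ harmonizes with /o/ ([+back]) → [ɤ]
/y/ harmonizes with /o/ ([+back]) → [u]

[roxsɤtu]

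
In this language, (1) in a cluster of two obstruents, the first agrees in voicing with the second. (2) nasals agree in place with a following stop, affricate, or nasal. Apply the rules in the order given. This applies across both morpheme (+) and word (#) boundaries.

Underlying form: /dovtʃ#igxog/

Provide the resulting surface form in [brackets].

[doftʃ#ikxog]

Rule 1: /v/ before /tʃ/ (voiceless) → [f]
Rule 1: /g/ before /x/ (voiceless) → [k]
After rule 1: doftʃ#ikxog
Rule 2: no segment meets the rule's conditions; no change.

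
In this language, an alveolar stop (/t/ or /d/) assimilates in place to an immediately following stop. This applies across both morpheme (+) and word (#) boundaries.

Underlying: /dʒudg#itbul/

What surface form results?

/d/ before /g/ (velar) → [g]
/t/ before /b/ (labial) → [p]

[dʒugg#ipbul]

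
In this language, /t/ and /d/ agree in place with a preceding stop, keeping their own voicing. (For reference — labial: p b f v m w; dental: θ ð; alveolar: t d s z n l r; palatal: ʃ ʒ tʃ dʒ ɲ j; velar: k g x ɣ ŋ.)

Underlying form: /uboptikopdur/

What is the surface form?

/t/ after /p/ (labial) → [p]
/d/ after /p/ (labial) → [b]

[uboppikopbur]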